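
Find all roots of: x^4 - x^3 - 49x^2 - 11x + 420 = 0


Let p(x) = x^4 - x^3 - 49x^2 - 11x + 420. By the rational root theorem (leading coefficient 1), any rational root is an integer divisor of 420: try ±1, ±2, ... in turn.
Test x = 1: value = 360 ≠ 0.
Test x = -1: value = 384 ≠ 0.
Test x = 2: value = 210 ≠ 0.
Test x = -2: value = 270 ≠ 0.
Test x = 3: value = 0 ✓, so (x - 3) is a factor.
Synthetic division by (x - 3): bring down 1; 1(3) - 1 = 2; 2(3) - 49 = -43; (-43)(3) - 11 = -140; (-140)(3) + 420 = 0 → quotient x^3 + 2x^2 - 43x - 140, remainder 0.
Continue with the quotient x^3 + 2x^2 - 43x - 140 (candidates must divide 140).
Test x = 4: value = -216 ≠ 0.
Test x = -4: value = 0 ✓, so (x + 4) is a factor.
Synthetic division by (x + 4): bring down 1; 1(-4) + 2 = -2; (-2)(-4) - 43 = -35; (-35)(-4) - 140 = 0 → quotient x^2 - 2x - 35, remainder 0.
Solve the quadratic x^2 - 2x - 35 = 0: discriminant = (-2)^2 - 4(1)(-35) = 4 + 140 = 144.
sqrt(144) = 12, so x = (2 ± 12)/2: x = 7 or x = -5.
Collecting all roots found:

x = -5, x = -4, x = 3, x = 7


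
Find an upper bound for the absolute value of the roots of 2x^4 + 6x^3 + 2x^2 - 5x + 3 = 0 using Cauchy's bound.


Cauchy's bound: all roots r satisfy |r| <= 1 + max(|a_i/a_n|) for i = 0,...,n-1
where a_n is the leading coefficient.

Coefficients: [2, 6, 2, -5, 3]
Leading coefficient a_n = 2
Ratios |a_i/a_n|: 3, 1, 5/2, 3/2
Maximum ratio: 3
Cauchy's bound: |r| <= 1 + 3 = 4

Upper bound = 4


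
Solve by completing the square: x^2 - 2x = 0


Start: x^2 - 2x + 0 = 0
Move constant: x^2 - 2x = 0
Half of -2 is -1, squared is 1
Add 1 to both sides: x^2 - 2x + 1 = 1
(x - 1)^2 = 1
x - 1 = ±1
x = 1 + 1 = 2 or x = 1 - 1 = 0

x = 0, x = 2


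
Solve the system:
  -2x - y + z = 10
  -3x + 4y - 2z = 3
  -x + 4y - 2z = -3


Using Cramer's rule. Expand each determinant along the first row.
D  = (-2)*[4*(-2) - (-2)*4] - (-1)*[(-3)*(-2) - (-2)*(-1)] + 1*[(-3)*4 - 4*(-1)]
  = (-2)*(0) - (-1)*(4) + 1*(-8) = -4
Dx = 10*[4*(-2) - (-2)*4] - (-1)*[3*(-2) - (-2)*(-3)] + 1*[3*4 - 4*(-3)]
  = 10*(0) - (-1)*(-12) + 1*(24) = 12
Dy = (-2)*[3*(-2) - (-2)*(-3)] - 10*[(-3)*(-2) - (-2)*(-1)] + 1*[(-3)*(-3) - 3*(-1)]
  = (-2)*(-12) - 10*(4) + 1*(12) = -4
Dz = (-2)*[4*(-3) - 3*4] - (-1)*[(-3)*(-3) - 3*(-1)] + 10*[(-3)*4 - 4*(-1)]
  = (-2)*(-24) - (-1)*(12) + 10*(-8) = -20
x = Dx/D = 12/-4 = -3, y = Dy/D = -4/-4 = 1, z = Dz/D = -20/-4 = 5
Check eq1: (-2)(-3) + (-1)(1) + (1)(5) = 10 = 10 ✓
Check eq2: (-3)(-3) + (4)(1) + (-2)(5) = 3 = 3 ✓
Check eq3: (-1)(-3) + (4)(1) + (-2)(5) = -3 = -3 ✓

x = -3, y = 1, z = 5


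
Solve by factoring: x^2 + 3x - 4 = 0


We need two numbers that multiply to -4 and add to 3.
Those numbers are -1 and 4 (since (-1) * 4 = -4 and (-1) + 4 = 3).
So x^2 + 3x - 4 = (x - 1)(x + 4) = 0
Setting each factor to zero: x = 1 or x = -4

x = -4, x = 1


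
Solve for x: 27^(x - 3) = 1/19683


Express both sides with the same base.
1/19683 = 27^(-3)
Since the bases match, equate exponents: x - 3 = -3
So x = -3 - (-3) = 0

x = 0


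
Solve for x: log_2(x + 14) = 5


Convert to exponential form: x + 14 = 2^5 = 32
x = 32 - 14 = 18
Check: log_2(18 + 14) = log_2(32) = log_2(32) = 5 ✓

x = 18


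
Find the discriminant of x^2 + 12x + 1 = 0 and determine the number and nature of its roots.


For ax^2 + bx + c = 0, discriminant D = b^2 - 4ac
Here a = 1, b = 12, c = 1
D = (12)^2 - 4(1)(1) = 144 - 4 = 140

D = 140 > 0 but not a perfect square
The equation has 2 distinct real irrational roots.

Discriminant = 140, 2 distinct real irrational roots


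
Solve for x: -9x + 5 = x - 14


Starting with: -9x + 5 = x - 14
Move all x terms to left: (-9 - 1)x = -14 - 5
Simplify: -10x = -19
Divide both sides by -10: x = 19/10

x = 19/10


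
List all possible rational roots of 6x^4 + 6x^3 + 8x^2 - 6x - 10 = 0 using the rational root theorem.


Rational root theorem: possible roots are ±p/q where:
  p divides the constant term (-10): p ∈ {1, 2, 5, 10}
  q divides the leading coefficient (6): q ∈ {1, 2, 3, 6}

All possible rational roots: -10, -5, -10/3, -5/2, -2, -5/3, -1, -5/6, -2/3, -1/2, -1/3, -1/6, 1/6, 1/3, 1/2, 2/3, 5/6, 1, 5/3, 2, 5/2, 10/3, 5, 10

-10, -5, -10/3, -5/2, -2, -5/3, -1, -5/6, -2/3, -1/2, -1/3, -1/6, 1/6, 1/3, 1/2, 2/3, 5/6, 1, 5/3, 2, 5/2, 10/3, 5, 10


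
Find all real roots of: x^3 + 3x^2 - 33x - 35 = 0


Let p(x) = x^3 + 3x^2 - 33x - 35. By the rational root theorem (leading coefficient 1), any rational root is an integer divisor of 35: try ±1, ±2, ... in turn.
Test x = 1: value = -64 ≠ 0.
Test x = -1: value = 0 ✓, so (x + 1) is a factor.
Synthetic division by (x + 1): bring down 1; 1(-1) + 3 = 2; 2(-1) - 33 = -35; (-35)(-1) - 35 = 0 → quotient x^2 + 2x - 35, remainder 0.
Solve the quadratic x^2 + 2x - 35 = 0: discriminant = 2^2 - 4(1)(-35) = 4 + 140 = 144.
sqrt(144) = 12, so x = (-2 ± 12)/2: x = 5 or x = -7.

x = -7, x = -1, x = 5


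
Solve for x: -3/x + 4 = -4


Subtract 4 from both sides: -3/x = -8
Multiply both sides by x: -3 = -8 * x
Divide by -8: x = 3/8

x = 3/8


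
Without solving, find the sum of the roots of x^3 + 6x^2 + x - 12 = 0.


By Vieta's formulas for x^3 + bx^2 + cx + d = 0:
  r1 + r2 + r3 = -b/a = -6
  r1*r2 + r1*r3 + r2*r3 = c/a = 1
  r1*r2*r3 = -d/a = 12


Sum = -6


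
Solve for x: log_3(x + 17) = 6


Convert to exponential form: x + 17 = 3^6 = 729
x = 729 - 17 = 712
Check: log_3(712 + 17) = log_3(729) = log_3(729) = 6 ✓

x = 712


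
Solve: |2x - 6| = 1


An absolute value equation |expr| = 1 gives two cases:
Case 1: 2x - 6 = 1
  2x = 7, so x = 7/2
Case 2: 2x - 6 = -1
  2x = 5, so x = 5/2

x = 5/2, x = 7/2


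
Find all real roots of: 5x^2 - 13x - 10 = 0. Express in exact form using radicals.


Using the quadratic formula: x = (-b ± sqrt(b^2 - 4ac)) / (2a)
Here a = 5, b = -13, c = -10
Discriminant = b^2 - 4ac = (-13)^2 - 4(5)(-10) = 169 + 200 = 369
Since discriminant = 369 > 0, there are two real roots.
x = (13 ± 3*sqrt(41)) / 10
Numerically: x ≈ 3.2209 or x ≈ -0.6209

x = (13 + 3*sqrt(41)) / 10 or x = (13 - 3*sqrt(41)) / 10


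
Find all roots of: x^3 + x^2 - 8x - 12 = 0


Let p(x) = x^3 + x^2 - 8x - 12. By the rational root theorem (leading coefficient 1), any rational root is an integer divisor of 12: try ±1, ±2, ... in turn.
Test x = 1: value = -18 ≠ 0.
Test x = -1: value = -4 ≠ 0.
Test x = 2: value = -16 ≠ 0.
Test x = -2: value = 0 ✓, so (x + 2) is a factor.
Synthetic division by (x + 2): bring down 1; 1(-2) + 1 = -1; (-1)(-2) - 8 = -6; (-6)(-2) - 12 = 0 → quotient x^2 - x - 6, remainder 0.
Solve the quadratic x^2 - x - 6 = 0: discriminant = (-1)^2 - 4(1)(-6) = 1 + 24 = 25.
sqrt(25) = 5, so x = (1 ± 5)/2: x = 3 or x = -2.
Collecting all roots found:

x = -2 (multiplicity 2), x = 3


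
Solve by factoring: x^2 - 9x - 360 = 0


We need two numbers that multiply to -360 and add to -9.
Those numbers are 15 and -24 (since 15 * (-24) = -360 and 15 + (-24) = -9).
So x^2 - 9x - 360 = (x + 15)(x - 24) = 0
Setting each factor to zero: x = -15 or x = 24

x = -15, x = 24


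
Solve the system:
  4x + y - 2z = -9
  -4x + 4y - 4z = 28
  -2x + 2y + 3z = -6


Using Cramer's rule. Expand each determinant along the first row.
D  = 4*[4*3 - (-4)*2] - 1*[(-4)*3 - (-4)*(-2)] + (-2)*[(-4)*2 - 4*(-2)]
  = 4*(20) - 1*(-20) + (-2)*(0) = 100
Dx = (-9)*[4*3 - (-4)*2] - 1*[28*3 - (-4)*(-6)] + (-2)*[28*2 - 4*(-6)]
  = (-9)*(20) - 1*(60) + (-2)*(80) = -400
Dy = 4*[28*3 - (-4)*(-6)] - (-9)*[(-4)*3 - (-4)*(-2)] + (-2)*[(-4)*(-6) - 28*(-2)]
  = 4*(60) - (-9)*(-20) + (-2)*(80) = -100
Dz = 4*[4*(-6) - 28*2] - 1*[(-4)*(-6) - 28*(-2)] + (-9)*[(-4)*2 - 4*(-2)]
  = 4*(-80) - 1*(80) + (-9)*(0) = -400
x = Dx/D = -400/100 = -4, y = Dy/D = -100/100 = -1, z = Dz/D = -400/100 = -4
Check eq1: (4)(-4) + (1)(-1) + (-2)(-4) = -9 = -9 ✓
Check eq2: (-4)(-4) + (4)(-1) + (-4)(-4) = 28 = 28 ✓
Check eq3: (-2)(-4) + (2)(-1) + (3)(-4) = -6 = -6 ✓

x = -4, y = -1, z = -4


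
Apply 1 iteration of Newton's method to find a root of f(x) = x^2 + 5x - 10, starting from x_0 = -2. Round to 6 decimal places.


Newton's method: x_(n+1) = x_n - f(x_n)/f'(x_n)
f(x) = x^2 + 5x - 10
f'(x) = 2x + 5

Iteration 1:
  f(-2.000000) = -16.000000
  f'(-2.000000) = 1.000000
  x_1 = -2.000000 - (-16.000000)/(1.000000) = 14.000000

x_1 = 14.000000


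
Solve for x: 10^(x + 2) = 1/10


Express both sides with the same base.
1/10 = 10^(-1)
Since the bases match, equate exponents: x + 2 = -1
So x = -1 - (2) = -3

x = -3


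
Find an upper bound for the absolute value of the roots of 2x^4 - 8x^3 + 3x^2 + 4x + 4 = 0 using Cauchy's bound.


Cauchy's bound: all roots r satisfy |r| <= 1 + max(|a_i/a_n|) for i = 0,...,n-1
where a_n is the leading coefficient.

Coefficients: [2, -8, 3, 4, 4]
Leading coefficient a_n = 2
Ratios |a_i/a_n|: 4, 3/2, 2, 2
Maximum ratio: 4
Cauchy's bound: |r| <= 1 + 4 = 5

Upper bound = 5


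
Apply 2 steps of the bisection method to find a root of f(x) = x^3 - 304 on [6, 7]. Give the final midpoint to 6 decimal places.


f(x) = x^3 - 304
f(6) = -88 < 0
f(7) = 39 > 0

Step 1: midpoint = (6.000000 + 7.000000)/2 = 6.500000
  f(6.500000) = -29.375000
  f(mid) < 0, so root is in [6.500000, 7.000000]

Step 2: midpoint = (6.500000 + 7.000000)/2 = 6.750000
  f(6.750000) = 3.546875
  f(mid) > 0, so root is in [6.500000, 6.750000]

midpoint = 6.750000


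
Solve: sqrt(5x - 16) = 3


Square both sides: 5x - 16 = 3^2 = 9
5x = 9 + 16 = 25
x = 5
Check: sqrt(5*5 - 16) = sqrt(9) = 3 ✓

x = 5


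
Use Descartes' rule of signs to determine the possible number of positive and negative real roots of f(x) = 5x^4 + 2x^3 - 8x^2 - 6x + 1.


Descartes' rule of signs:

For positive roots, count sign changes in f(x) = 5x^4 + 2x^3 - 8x^2 - 6x + 1:
Signs of coefficients: +, +, -, -, +
Number of sign changes: 2
Possible positive real roots: 2, 0

For negative roots, examine f(-x) = 5x^4 - 2x^3 - 8x^2 + 6x + 1:
Signs of coefficients: +, -, -, +, +
Number of sign changes: 2
Possible negative real roots: 2, 0

Positive roots: 2 or 0; Negative roots: 2 or 0


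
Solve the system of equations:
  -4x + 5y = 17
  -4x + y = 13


Using Cramer's rule:
Determinant D = (-4)(1) - (-4)(5) = -4 + 20 = 16
Dx = (17)(1) - (13)(5) = 17 - 65 = -48
Dy = (-4)(13) - (-4)(17) = -52 + 68 = 16
x = Dx/D = -48/16 = -3
y = Dy/D = 16/16 = 1

x = -3, y = 1


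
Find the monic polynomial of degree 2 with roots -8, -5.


A monic polynomial with roots -8, -5 is:
p(x) = (x + 8)(x + 5)
After multiplying by (x + 8): x + 8
After multiplying by (x + 5): x^2 + 13x + 40

x^2 + 13x + 40


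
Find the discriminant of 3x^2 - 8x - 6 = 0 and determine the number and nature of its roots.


For ax^2 + bx + c = 0, discriminant D = b^2 - 4ac
Here a = 3, b = -8, c = -6
D = (-8)^2 - 4(3)(-6) = 64 + 72 = 136

D = 136 > 0 but not a perfect square
The equation has 2 distinct real irrational roots.

Discriminant = 136, 2 distinct real irrational roots


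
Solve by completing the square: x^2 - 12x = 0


Start: x^2 - 12x + 0 = 0
Move constant: x^2 - 12x = 0
Half of -12 is -6, squared is 36
Add 36 to both sides: x^2 - 12x + 36 = 36
(x - 6)^2 = 36
x - 6 = ±6
x = 6 + 6 = 12 or x = 6 - 6 = 0

x = 0, x = 12


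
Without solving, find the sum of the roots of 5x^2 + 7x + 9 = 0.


By Vieta's formulas for ax^2 + bx + c = 0:
  Sum of roots = -b/a
  Product of roots = c/a

Here a = 5, b = 7, c = 9
Sum = -(7)/5 = -7/5
Product = 9/5 = 9/5

Sum = -7/5


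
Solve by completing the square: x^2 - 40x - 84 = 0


Start: x^2 - 40x - 84 = 0
Move constant: x^2 - 40x = 84
Half of -40 is -20, squared is 400
Add 400 to both sides: x^2 - 40x + 400 = 484
(x - 20)^2 = 484
x - 20 = ±22
x = 20 + 22 = 42 or x = 20 - 22 = -2

x = -2, x = 42


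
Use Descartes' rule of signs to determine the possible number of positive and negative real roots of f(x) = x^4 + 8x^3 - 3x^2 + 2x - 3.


Descartes' rule of signs:

For positive roots, count sign changes in f(x) = x^4 + 8x^3 - 3x^2 + 2x - 3:
Signs of coefficients: +, +, -, +, -
Number of sign changes: 3
Possible positive real roots: 3, 1

For negative roots, examine f(-x) = x^4 - 8x^3 - 3x^2 - 2x - 3:
Signs of coefficients: +, -, -, -, -
Number of sign changes: 1
Possible negative real roots: 1

Positive roots: 3 or 1; Negative roots: 1


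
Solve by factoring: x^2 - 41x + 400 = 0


We need two numbers that multiply to 400 and add to -41.
Those numbers are -16 and -25 (since (-16) * (-25) = 400 and (-16) + (-25) = -41).
So x^2 - 41x + 400 = (x - 16)(x - 25) = 0
Setting each factor to zero: x = 16 or x = 25

x = 16, x = 25


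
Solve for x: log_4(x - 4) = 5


Convert to exponential form: x - 4 = 4^5 = 1024
x = 1024 + 4 = 1028
Check: log_4(1028 - 4) = log_4(1024) = log_4(1024) = 5 ✓

x = 1028


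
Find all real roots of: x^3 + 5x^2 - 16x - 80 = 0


Let p(x) = x^3 + 5x^2 - 16x - 80. By the rational root theorem (leading coefficient 1), any rational root is an integer divisor of 80: try ±1, ±2, ... in turn.
Test x = 1: value = -90 ≠ 0.
Test x = -1: value = -60 ≠ 0.
Test x = 2: value = -84 ≠ 0.
Test x = -2: value = -36 ≠ 0.
Test x = 4: value = 0 ✓, so (x - 4) is a factor.
Synthetic division by (x - 4): bring down 1; 1(4) + 5 = 9; 9(4) - 16 = 20; 20(4) - 80 = 0 → quotient x^2 + 9x + 20, remainder 0.
Solve the quadratic x^2 + 9x + 20 = 0: discriminant = 9^2 - 4(1)(20) = 81 - 80 = 1.
sqrt(1) = 1, so x = (-9 ± 1)/2: x = -4 or x = -5.

x = -5, x = -4, x = 4


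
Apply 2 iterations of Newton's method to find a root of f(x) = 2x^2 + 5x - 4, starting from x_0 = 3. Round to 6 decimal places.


Newton's method: x_(n+1) = x_n - f(x_n)/f'(x_n)
f(x) = 2x^2 + 5x - 4
f'(x) = 4x + 5

Iteration 1:
  f(3.000000) = 29.000000
  f'(3.000000) = 17.000000
  x_1 = 3.000000 - (29.000000)/(17.000000) = 1.294118

Iteration 2:
  f(1.294118) = 5.820069
  f'(1.294118) = 10.176471
  x_2 = 1.294118 - (5.820069)/(10.176471) = 0.722203

x_2 = 0.722203


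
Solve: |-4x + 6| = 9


An absolute value equation |expr| = 9 gives two cases:
Case 1: -4x + 6 = 9
  -4x = 3, so x = -3/4
Case 2: -4x + 6 = -9
  -4x = -15, so x = 15/4

x = -3/4, x = 15/4


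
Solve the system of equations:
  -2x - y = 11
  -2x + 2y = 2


Using Cramer's rule:
Determinant D = (-2)(2) - (-2)(-1) = -4 - 2 = -6
Dx = (11)(2) - (2)(-1) = 22 + 2 = 24
Dy = (-2)(2) - (-2)(11) = -4 + 22 = 18
x = Dx/D = 24/-6 = -4
y = Dy/D = 18/-6 = -3

x = -4, y = -3


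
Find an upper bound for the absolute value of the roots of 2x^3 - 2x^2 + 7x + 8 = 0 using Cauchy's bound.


Cauchy's bound: all roots r satisfy |r| <= 1 + max(|a_i/a_n|) for i = 0,...,n-1
where a_n is the leading coefficient.

Coefficients: [2, -2, 7, 8]
Leading coefficient a_n = 2
Ratios |a_i/a_n|: 1, 7/2, 4
Maximum ratio: 4
Cauchy's bound: |r| <= 1 + 4 = 5

Upper bound = 5


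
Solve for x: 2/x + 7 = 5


Subtract 7 from both sides: 2/x = -2
Multiply both sides by x: 2 = -2 * x
Divide by -2: x = -1

x = -1


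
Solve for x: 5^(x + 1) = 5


Express both sides with the same base.
5 = 5^1
Since the bases match, equate exponents: x + 1 = 1
So x = 1 - (1) = 0

x = 0


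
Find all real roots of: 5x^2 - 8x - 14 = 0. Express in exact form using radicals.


Using the quadratic formula: x = (-b ± sqrt(b^2 - 4ac)) / (2a)
Here a = 5, b = -8, c = -14
Discriminant = b^2 - 4ac = (-8)^2 - 4(5)(-14) = 64 + 280 = 344
Since discriminant = 344 > 0, there are two real roots.
x = (8 ± 2*sqrt(86)) / 10
Simplifying: x = (4 ± sqrt(86)) / 5
Numerically: x ≈ 2.6547 or x ≈ -1.0547

x = (4 + sqrt(86)) / 5 or x = (4 - sqrt(86)) / 5


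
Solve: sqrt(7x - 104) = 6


Square both sides: 7x - 104 = 6^2 = 36
7x = 36 + 104 = 140
x = 20
Check: sqrt(7*20 - 104) = sqrt(36) = 6 ✓

x = 20


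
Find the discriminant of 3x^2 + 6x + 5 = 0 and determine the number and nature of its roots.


For ax^2 + bx + c = 0, discriminant D = b^2 - 4ac
Here a = 3, b = 6, c = 5
D = (6)^2 - 4(3)(5) = 36 - 60 = -24

D = -24 < 0
The equation has no real roots (2 complex conjugate roots).

Discriminant = -24, no real roots (2 complex conjugate roots)


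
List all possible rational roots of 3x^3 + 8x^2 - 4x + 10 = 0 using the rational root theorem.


Rational root theorem: possible roots are ±p/q where:
  p divides the constant term (10): p ∈ {1, 2, 5, 10}
  q divides the leading coefficient (3): q ∈ {1, 3}

All possible rational roots: -10, -5, -10/3, -2, -5/3, -1, -2/3, -1/3, 1/3, 2/3, 1, 5/3, 2, 10/3, 5, 10

-10, -5, -10/3, -2, -5/3, -1, -2/3, -1/3, 1/3, 2/3, 1, 5/3, 2, 10/3, 5, 10


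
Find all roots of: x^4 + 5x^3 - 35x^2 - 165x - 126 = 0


Let p(x) = x^4 + 5x^3 - 35x^2 - 165x - 126. By the rational root theorem (leading coefficient 1), any rational root is an integer divisor of 126: try ±1, ±2, ... in turn.
Test x = 1: value = -320 ≠ 0.
Test x = -1: value = 0 ✓, so (x + 1) is a factor.
Synthetic division by (x + 1): bring down 1; 1(-1) + 5 = 4; 4(-1) - 35 = -39; (-39)(-1) - 165 = -126; (-126)(-1) - 126 = 0 → quotient x^3 + 4x^2 - 39x - 126, remainder 0.
Continue with the quotient x^3 + 4x^2 - 39x - 126 (candidates must divide 126; re-test x = -1 first in case it repeats).
Test x = -1: value = -84 ≠ 0.
Test x = 2: value = -180 ≠ 0.
Test x = -2: value = -40 ≠ 0.
Test x = 3: value = -180 ≠ 0.
Test x = -3: value = 0 ✓, so (x + 3) is a factor.
Synthetic division by (x + 3): bring down 1; 1(-3) + 4 = 1; 1(-3) - 39 = -42; (-42)(-3) - 126 = 0 → quotient x^2 + x - 42, remainder 0.
Solve the quadratic x^2 + x - 42 = 0: discriminant = 1^2 - 4(1)(-42) = 1 + 168 = 169.
sqrt(169) = 13, so x = (-1 ± 13)/2: x = 6 or x = -7.
Collecting all roots found:

x = -7, x = -3, x = -1, x = 6


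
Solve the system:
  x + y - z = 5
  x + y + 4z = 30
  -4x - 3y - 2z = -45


Using Cramer's rule. Expand each determinant along the first row.
D  = 1*[1*(-2) - 4*(-3)] - 1*[1*(-2) - 4*(-4)] + (-1)*[1*(-3) - 1*(-4)]
  = 1*(10) - 1*(14) + (-1)*(1) = -5
Dx = 5*[1*(-2) - 4*(-3)] - 1*[30*(-2) - 4*(-45)] + (-1)*[30*(-3) - 1*(-45)]
  = 5*(10) - 1*(120) + (-1)*(-45) = -25
Dy = 1*[30*(-2) - 4*(-45)] - 5*[1*(-2) - 4*(-4)] + (-1)*[1*(-45) - 30*(-4)]
  = 1*(120) - 5*(14) + (-1)*(75) = -25
Dz = 1*[1*(-45) - 30*(-3)] - 1*[1*(-45) - 30*(-4)] + 5*[1*(-3) - 1*(-4)]
  = 1*(45) - 1*(75) + 5*(1) = -25
x = Dx/D = -25/-5 = 5, y = Dy/D = -25/-5 = 5, z = Dz/D = -25/-5 = 5
Check eq1: (1)(5) + (1)(5) + (-1)(5) = 5 = 5 ✓
Check eq2: (1)(5) + (1)(5) + (4)(5) = 30 = 30 ✓
Check eq3: (-4)(5) + (-3)(5) + (-2)(5) = -45 = -45 ✓

x = 5, y = 5, z = 5


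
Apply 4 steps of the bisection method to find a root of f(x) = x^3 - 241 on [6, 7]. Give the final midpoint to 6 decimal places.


f(x) = x^3 - 241
f(6) = -25 < 0
f(7) = 102 > 0

Step 1: midpoint = (6.000000 + 7.000000)/2 = 6.500000
  f(6.500000) = 33.625000
  f(mid) > 0, so root is in [6.000000, 6.500000]

Step 2: midpoint = (6.000000 + 6.500000)/2 = 6.250000
  f(6.250000) = 3.140625
  f(mid) > 0, so root is in [6.000000, 6.250000]

Step 3: midpoint = (6.000000 + 6.250000)/2 = 6.125000
  f(6.125000) = -11.216797
  f(mid) < 0, so root is in [6.125000, 6.250000]

Step 4: midpoint = (6.125000 + 6.250000)/2 = 6.187500
  f(6.187500) = -4.110596
  f(mid) < 0, so root is in [6.187500, 6.250000]

midpoint = 6.187500


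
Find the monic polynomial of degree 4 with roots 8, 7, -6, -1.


A monic polynomial with roots 8, 7, -6, -1 is:
p(x) = (x - 8)(x - 7)(x + 6)(x + 1)
After multiplying by (x - 8): x - 8
After multiplying by (x - 7): x^2 - 15x + 56
After multiplying by (x + 6): x^3 - 9x^2 - 34x + 336
After multiplying by (x + 1): x^4 - 8x^3 - 43x^2 + 302x + 336

x^4 - 8x^3 - 43x^2 + 302x + 336


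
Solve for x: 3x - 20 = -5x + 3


Starting with: 3x - 20 = -5x + 3
Move all x terms to left: (3 + 5)x = 3 + 20
Simplify: 8x = 23
Divide both sides by 8: x = 23/8

x = 23/8


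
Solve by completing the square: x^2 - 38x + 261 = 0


Start: x^2 - 38x + 261 = 0
Move constant: x^2 - 38x = -261
Half of -38 is -19, squared is 361
Add 361 to both sides: x^2 - 38x + 361 = 100
(x - 19)^2 = 100
x - 19 = ±10
x = 19 + 10 = 29 or x = 19 - 10 = 9

x = 9, x = 29


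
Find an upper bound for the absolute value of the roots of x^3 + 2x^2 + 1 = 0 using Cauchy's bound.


Cauchy's bound: all roots r satisfy |r| <= 1 + max(|a_i/a_n|) for i = 0,...,n-1
where a_n is the leading coefficient.

Coefficients: [1, 2, 0, 1]
Leading coefficient a_n = 1
Ratios |a_i/a_n|: 2, 0, 1
Maximum ratio: 2
Cauchy's bound: |r| <= 1 + 2 = 3

Upper bound = 3


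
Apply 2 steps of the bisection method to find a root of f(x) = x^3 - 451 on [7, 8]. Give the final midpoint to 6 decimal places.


f(x) = x^3 - 451
f(7) = -108 < 0
f(8) = 61 > 0

Step 1: midpoint = (7.000000 + 8.000000)/2 = 7.500000
  f(7.500000) = -29.125000
  f(mid) < 0, so root is in [7.500000, 8.000000]

Step 2: midpoint = (7.500000 + 8.000000)/2 = 7.750000
  f(7.750000) = 14.484375
  f(mid) > 0, so root is in [7.500000, 7.750000]

midpoint = 7.750000


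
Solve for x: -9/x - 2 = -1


Subtract -2 from both sides: -9/x = 1
Multiply both sides by x: -9 = 1 * x
Divide by 1: x = -9

x = -9


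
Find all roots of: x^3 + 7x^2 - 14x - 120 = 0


Let p(x) = x^3 + 7x^2 - 14x - 120. By the rational root theorem (leading coefficient 1), any rational root is an integer divisor of 120: try ±1, ±2, ... in turn.
Test x = 1: value = -126 ≠ 0.
Test x = -1: value = -100 ≠ 0.
Test x = 2: value = -112 ≠ 0.
Test x = -2: value = -72 ≠ 0.
Test x = 3: value = -72 ≠ 0.
Test x = -3: value = -42 ≠ 0.
Test x = 4: value = 0 ✓, so (x - 4) is a factor.
Synthetic division by (x - 4): bring down 1; 1(4) + 7 = 11; 11(4) - 14 = 30; 30(4) - 120 = 0 → quotient x^2 + 11x + 30, remainder 0.
Solve the quadratic x^2 + 11x + 30 = 0: discriminant = 11^2 - 4(1)(30) = 121 - 120 = 1.
sqrt(1) = 1, so x = (-11 ± 1)/2: x = -5 or x = -6.
Collecting all roots found:

x = -6, x = -5, x = 4


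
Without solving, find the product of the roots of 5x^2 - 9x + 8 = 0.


By Vieta's formulas for ax^2 + bx + c = 0:
  Sum of roots = -b/a
  Product of roots = c/a

Here a = 5, b = -9, c = 8
Sum = -(-9)/5 = 9/5
Product = 8/5 = 8/5

Product = 8/5


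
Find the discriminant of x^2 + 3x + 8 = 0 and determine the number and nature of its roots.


For ax^2 + bx + c = 0, discriminant D = b^2 - 4ac
Here a = 1, b = 3, c = 8
D = (3)^2 - 4(1)(8) = 9 - 32 = -23

D = -23 < 0
The equation has no real roots (2 complex conjugate roots).

Discriminant = -23, no real roots (2 complex conjugate roots)


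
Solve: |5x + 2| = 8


An absolute value equation |expr| = 8 gives two cases:
Case 1: 5x + 2 = 8
  5x = 6, so x = 6/5
Case 2: 5x + 2 = -8
  5x = -10, so x = -2

x = -2, x = 6/5


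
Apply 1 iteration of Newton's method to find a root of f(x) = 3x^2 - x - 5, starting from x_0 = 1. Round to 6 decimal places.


Newton's method: x_(n+1) = x_n - f(x_n)/f'(x_n)
f(x) = 3x^2 - x - 5
f'(x) = 6x - 1

Iteration 1:
  f(1.000000) = -3.000000
  f'(1.000000) = 5.000000
  x_1 = 1.000000 - (-3.000000)/(5.000000) = 1.600000

x_1 = 1.600000


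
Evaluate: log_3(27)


We need the exponent such that 3^? = 27
3^3 = 27
Therefore log_3(27) = 3

3


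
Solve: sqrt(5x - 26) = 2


Square both sides: 5x - 26 = 2^2 = 4
5x = 4 + 26 = 30
x = 6
Check: sqrt(5*6 - 26) = sqrt(4) = 2 ✓

x = 6


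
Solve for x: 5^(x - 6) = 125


Express both sides with the same base.
125 = 5^3
Since the bases match, equate exponents: x - 6 = 3
So x = 3 - (-6) = 9

x = 9


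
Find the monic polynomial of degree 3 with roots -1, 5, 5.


A monic polynomial with roots -1, 5, 5 is:
p(x) = (x + 1)(x - 5)(x - 5)
After multiplying by (x + 1): x + 1
After multiplying by (x - 5): x^2 - 4x - 5
After multiplying by (x - 5): x^3 - 9x^2 + 15x + 25

x^3 - 9x^2 + 15x + 25


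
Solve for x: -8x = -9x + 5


Starting with: -8x = -9x + 5
Move all x terms to left: (-8 + 9)x = 5 - 0
Simplify: x = 5
Divide both sides by 1: x = 5

x = 5


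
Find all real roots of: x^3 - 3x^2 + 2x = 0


The constant term is 0, so x = 0 is a root. Factor out x:
  x(x^2 - 3x + 2) = 0
Solve the quadratic x^2 - 3x + 2 = 0: discriminant = (-3)^2 - 4(1)(2) = 9 - 8 = 1.
sqrt(1) = 1, so x = (3 ± 1)/2: x = 2 or x = 1.

x = 0, x = 1, x = 2


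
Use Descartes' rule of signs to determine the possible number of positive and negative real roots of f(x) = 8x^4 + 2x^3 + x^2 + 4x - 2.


Descartes' rule of signs:

For positive roots, count sign changes in f(x) = 8x^4 + 2x^3 + x^2 + 4x - 2:
Signs of coefficients: +, +, +, +, -
Number of sign changes: 1
Possible positive real roots: 1

For negative roots, examine f(-x) = 8x^4 - 2x^3 + x^2 - 4x - 2:
Signs of coefficients: +, -, +, -, -
Number of sign changes: 3
Possible negative real roots: 3, 1

Positive roots: 1; Negative roots: 3 or 1


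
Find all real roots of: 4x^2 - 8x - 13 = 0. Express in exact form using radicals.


Using the quadratic formula: x = (-b ± sqrt(b^2 - 4ac)) / (2a)
Here a = 4, b = -8, c = -13
Discriminant = b^2 - 4ac = (-8)^2 - 4(4)(-13) = 64 + 208 = 272
Since discriminant = 272 > 0, there are two real roots.
x = (8 ± 4*sqrt(17)) / 8
Simplifying: x = (2 ± sqrt(17)) / 2
Numerically: x ≈ 3.0616 or x ≈ -1.0616

x = (2 + sqrt(17)) / 2 or x = (2 - sqrt(17)) / 2


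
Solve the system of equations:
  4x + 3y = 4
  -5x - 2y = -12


Using Cramer's rule:
Determinant D = (4)(-2) - (-5)(3) = -8 + 15 = 7
Dx = (4)(-2) - (-12)(3) = -8 + 36 = 28
Dy = (4)(-12) - (-5)(4) = -48 + 20 = -28
x = Dx/D = 28/7 = 4
y = Dy/D = -28/7 = -4

x = 4, y = -4


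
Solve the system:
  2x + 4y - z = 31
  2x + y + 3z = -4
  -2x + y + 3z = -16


Using Cramer's rule. Expand each determinant along the first row.
D  = 2*[1*3 - 3*1] - 4*[2*3 - 3*(-2)] + (-1)*[2*1 - 1*(-2)]
  = 2*(0) - 4*(12) + (-1)*(4) = -52
Dx = 31*[1*3 - 3*1] - 4*[(-4)*3 - 3*(-16)] + (-1)*[(-4)*1 - 1*(-16)]
  = 31*(0) - 4*(36) + (-1)*(12) = -156
Dy = 2*[(-4)*3 - 3*(-16)] - 31*[2*3 - 3*(-2)] + (-1)*[2*(-16) - (-4)*(-2)]
  = 2*(36) - 31*(12) + (-1)*(-40) = -260
Dz = 2*[1*(-16) - (-4)*1] - 4*[2*(-16) - (-4)*(-2)] + 31*[2*1 - 1*(-2)]
  = 2*(-12) - 4*(-40) + 31*(4) = 260
x = Dx/D = -156/-52 = 3, y = Dy/D = -260/-52 = 5, z = Dz/D = 260/-52 = -5
Check eq1: (2)(3) + (4)(5) + (-1)(-5) = 31 = 31 ✓
Check eq2: (2)(3) + (1)(5) + (3)(-5) = -4 = -4 ✓
Check eq3: (-2)(3) + (1)(5) + (3)(-5) = -16 = -16 ✓

x = 3, y = 5, z = -5


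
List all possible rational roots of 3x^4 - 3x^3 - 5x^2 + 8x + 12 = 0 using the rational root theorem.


Rational root theorem: possible roots are ±p/q where:
  p divides the constant term (12): p ∈ {1, 2, 3, 4, 6, 12}
  q divides the leading coefficient (3): q ∈ {1, 3}

All possible rational roots: -12, -6, -4, -3, -2, -4/3, -1, -2/3, -1/3, 1/3, 2/3, 1, 4/3, 2, 3, 4, 6, 12

-12, -6, -4, -3, -2, -4/3, -1, -2/3, -1/3, 1/3, 2/3, 1, 4/3, 2, 3, 4, 6, 12


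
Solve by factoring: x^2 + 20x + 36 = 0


We need two numbers that multiply to 36 and add to 20.
Those numbers are 18 and 2 (since 18 * 2 = 36 and 18 + 2 = 20).
So x^2 + 20x + 36 = (x + 18)(x + 2) = 0
Setting each factor to zero: x = -18 or x = -2

x = -18, x = -2


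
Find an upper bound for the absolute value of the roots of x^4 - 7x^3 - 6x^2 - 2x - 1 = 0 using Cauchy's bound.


Cauchy's bound: all roots r satisfy |r| <= 1 + max(|a_i/a_n|) for i = 0,...,n-1
where a_n is the leading coefficient.

Coefficients: [1, -7, -6, -2, -1]
Leading coefficient a_n = 1
Ratios |a_i/a_n|: 7, 6, 2, 1
Maximum ratio: 7
Cauchy's bound: |r| <= 1 + 7 = 8

Upper bound = 8


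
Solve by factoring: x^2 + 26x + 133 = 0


We need two numbers that multiply to 133 and add to 26.
Those numbers are 7 and 19 (since 7 * 19 = 133 and 7 + 19 = 26).
So x^2 + 26x + 133 = (x + 7)(x + 19) = 0
Setting each factor to zero: x = -7 or x = -19

x = -19, x = -7


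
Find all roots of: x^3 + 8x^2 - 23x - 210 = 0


Let p(x) = x^3 + 8x^2 - 23x - 210. By the rational root theorem (leading coefficient 1), any rational root is an integer divisor of 210: try ±1, ±2, ... in turn.
Test x = 1: value = -224 ≠ 0.
Test x = -1: value = -180 ≠ 0.
Test x = 2: value = -216 ≠ 0.
Test x = -2: value = -140 ≠ 0.
Test x = 3: value = -180 ≠ 0.
Test x = -3: value = -96 ≠ 0.
Test x = 5: value = 0 ✓, so (x - 5) is a factor.
Synthetic division by (x - 5): bring down 1; 1(5) + 8 = 13; 13(5) - 23 = 42; 42(5) - 210 = 0 → quotient x^2 + 13x + 42, remainder 0.
Solve the quadratic x^2 + 13x + 42 = 0: discriminant = 13^2 - 4(1)(42) = 169 - 168 = 1.
sqrt(1) = 1, so x = (-13 ± 1)/2: x = -6 or x = -7.
Collecting all roots found:

x = -7, x = -6, x = 5


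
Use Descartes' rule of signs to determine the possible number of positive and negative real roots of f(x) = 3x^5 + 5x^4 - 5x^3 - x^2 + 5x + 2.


Descartes' rule of signs:

For positive roots, count sign changes in f(x) = 3x^5 + 5x^4 - 5x^3 - x^2 + 5x + 2:
Signs of coefficients: +, +, -, -, +, +
Number of sign changes: 2
Possible positive real roots: 2, 0

For negative roots, examine f(-x) = -3x^5 + 5x^4 + 5x^3 - x^2 - 5x + 2:
Signs of coefficients: -, +, +, -, -, +
Number of sign changes: 3
Possible negative real roots: 3, 1

Positive roots: 2 or 0; Negative roots: 3 or 1


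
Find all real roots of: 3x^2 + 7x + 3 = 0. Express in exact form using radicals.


Using the quadratic formula: x = (-b ± sqrt(b^2 - 4ac)) / (2a)
Here a = 3, b = 7, c = 3
Discriminant = b^2 - 4ac = 7^2 - 4(3)(3) = 49 - 36 = 13
Since discriminant = 13 > 0, there are two real roots.
x = (-7 ± sqrt(13)) / 6
Numerically: x ≈ -0.5657 or x ≈ -1.7676

x = (-7 + sqrt(13)) / 6 or x = (-7 - sqrt(13)) / 6


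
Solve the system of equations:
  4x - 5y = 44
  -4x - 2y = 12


Using Cramer's rule:
Determinant D = (4)(-2) - (-4)(-5) = -8 - 20 = -28
Dx = (44)(-2) - (12)(-5) = -88 + 60 = -28
Dy = (4)(12) - (-4)(44) = 48 + 176 = 224
x = Dx/D = -28/-28 = 1
y = Dy/D = 224/-28 = -8

x = 1, y = -8


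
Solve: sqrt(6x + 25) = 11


Square both sides: 6x + 25 = 11^2 = 121
6x = 121 - 25 = 96
x = 16
Check: sqrt(6*16 + 25) = sqrt(121) = 11 ✓

x = 16


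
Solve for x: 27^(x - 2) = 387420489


Express both sides with the same base.
387420489 = 27^6
Since the bases match, equate exponents: x - 2 = 6
So x = 6 - (-2) = 8

x = 8


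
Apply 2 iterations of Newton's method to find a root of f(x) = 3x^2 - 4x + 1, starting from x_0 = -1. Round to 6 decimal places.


Newton's method: x_(n+1) = x_n - f(x_n)/f'(x_n)
f(x) = 3x^2 - 4x + 1
f'(x) = 6x - 4

Iteration 1:
  f(-1.000000) = 8.000000
  f'(-1.000000) = -10.000000
  x_1 = -1.000000 - (8.000000)/(-10.000000) = -0.200000

Iteration 2:
  f(-0.200000) = 1.920000
  f'(-0.200000) = -5.200000
  x_2 = -0.200000 - (1.920000)/(-5.200000) = 0.169231

x_2 = 0.169231


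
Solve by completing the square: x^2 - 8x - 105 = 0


Start: x^2 - 8x - 105 = 0
Move constant: x^2 - 8x = 105
Half of -8 is -4, squared is 16
Add 16 to both sides: x^2 - 8x + 16 = 121
(x - 4)^2 = 121
x - 4 = ±11
x = 4 + 11 = 15 or x = 4 - 11 = -7

x = -7, x = 15


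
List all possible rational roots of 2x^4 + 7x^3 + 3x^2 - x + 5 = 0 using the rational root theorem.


Rational root theorem: possible roots are ±p/q where:
  p divides the constant term (5): p ∈ {1, 5}
  q divides the leading coefficient (2): q ∈ {1, 2}

All possible rational roots: -5, -5/2, -1, -1/2, 1/2, 1, 5/2, 5

-5, -5/2, -1, -1/2, 1/2, 1, 5/2, 5


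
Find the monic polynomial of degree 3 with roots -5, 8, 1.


A monic polynomial with roots -5, 8, 1 is:
p(x) = (x + 5)(x - 8)(x - 1)
After multiplying by (x + 5): x + 5
After multiplying by (x - 8): x^2 - 3x - 40
After multiplying by (x - 1): x^3 - 4x^2 - 37x + 40

x^3 - 4x^2 - 37x + 40


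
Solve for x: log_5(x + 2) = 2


Convert to exponential form: x + 2 = 5^2 = 25
x = 25 - 2 = 23
Check: log_5(23 + 2) = log_5(25) = log_5(25) = 2 ✓

x = 23


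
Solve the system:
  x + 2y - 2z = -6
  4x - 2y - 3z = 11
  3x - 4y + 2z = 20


Using Cramer's rule. Expand each determinant along the first row.
D  = 1*[(-2)*2 - (-3)*(-4)] - 2*[4*2 - (-3)*3] + (-2)*[4*(-4) - (-2)*3]
  = 1*(-16) - 2*(17) + (-2)*(-10) = -30
Dx = (-6)*[(-2)*2 - (-3)*(-4)] - 2*[11*2 - (-3)*20] + (-2)*[11*(-4) - (-2)*20]
  = (-6)*(-16) - 2*(82) + (-2)*(-4) = -60
Dy = 1*[11*2 - (-3)*20] - (-6)*[4*2 - (-3)*3] + (-2)*[4*20 - 11*3]
  = 1*(82) - (-6)*(17) + (-2)*(47) = 90
Dz = 1*[(-2)*20 - 11*(-4)] - 2*[4*20 - 11*3] + (-6)*[4*(-4) - (-2)*3]
  = 1*(4) - 2*(47) + (-6)*(-10) = -30
x = Dx/D = -60/-30 = 2, y = Dy/D = 90/-30 = -3, z = Dz/D = -30/-30 = 1
Check eq1: (1)(2) + (2)(-3) + (-2)(1) = -6 = -6 ✓
Check eq2: (4)(2) + (-2)(-3) + (-3)(1) = 11 = 11 ✓
Check eq3: (3)(2) + (-4)(-3) + (2)(1) = 20 = 20 ✓

x = 2, y = -3, z = 1


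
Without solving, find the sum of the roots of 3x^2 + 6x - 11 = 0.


By Vieta's formulas for ax^2 + bx + c = 0:
  Sum of roots = -b/a
  Product of roots = c/a

Here a = 3, b = 6, c = -11
Sum = -(6)/3 = -2
Product = -11/3 = -11/3

Sum = -2


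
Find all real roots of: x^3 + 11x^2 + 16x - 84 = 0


Let p(x) = x^3 + 11x^2 + 16x - 84. By the rational root theorem (leading coefficient 1), any rational root is an integer divisor of 84: try ±1, ±2, ... in turn.
Test x = 1: value = -56 ≠ 0.
Test x = -1: value = -90 ≠ 0.
Test x = 2: value = 0 ✓, so (x - 2) is a factor.
Synthetic division by (x - 2): bring down 1; 1(2) + 11 = 13; 13(2) + 16 = 42; 42(2) - 84 = 0 → quotient x^2 + 13x + 42, remainder 0.
Solve the quadratic x^2 + 13x + 42 = 0: discriminant = 13^2 - 4(1)(42) = 169 - 168 = 1.
sqrt(1) = 1, so x = (-13 ± 1)/2: x = -6 or x = -7.

x = -7, x = -6, x = 2


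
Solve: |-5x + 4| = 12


An absolute value equation |expr| = 12 gives two cases:
Case 1: -5x + 4 = 12
  -5x = 8, so x = -8/5
Case 2: -5x + 4 = -12
  -5x = -16, so x = 16/5

x = -8/5, x = 16/5


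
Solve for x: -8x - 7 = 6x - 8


Starting with: -8x - 7 = 6x - 8
Move all x terms to left: (-8 - 6)x = -8 + 7
Simplify: -14x = -1
Divide both sides by -14: x = 1/14

x = 1/14


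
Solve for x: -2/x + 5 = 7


Subtract 5 from both sides: -2/x = 2
Multiply both sides by x: -2 = 2 * x
Divide by 2: x = -1

x = -1


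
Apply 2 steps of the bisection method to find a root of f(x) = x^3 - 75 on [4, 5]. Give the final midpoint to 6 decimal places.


f(x) = x^3 - 75
f(4) = -11 < 0
f(5) = 50 > 0

Step 1: midpoint = (4.000000 + 5.000000)/2 = 4.500000
  f(4.500000) = 16.125000
  f(mid) > 0, so root is in [4.000000, 4.500000]

Step 2: midpoint = (4.000000 + 4.500000)/2 = 4.250000
  f(4.250000) = 1.765625
  f(mid) > 0, so root is in [4.000000, 4.250000]

midpoint = 4.250000


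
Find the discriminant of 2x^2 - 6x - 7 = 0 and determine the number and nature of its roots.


For ax^2 + bx + c = 0, discriminant D = b^2 - 4ac
Here a = 2, b = -6, c = -7
D = (-6)^2 - 4(2)(-7) = 36 + 56 = 92

D = 92 > 0 but not a perfect square
The equation has 2 distinct real irrational roots.

Discriminant = 92, 2 distinct real irrational roots


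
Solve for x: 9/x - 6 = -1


Subtract -6 from both sides: 9/x = 5
Multiply both sides by x: 9 = 5 * x
Divide by 5: x = 9/5

x = 9/5


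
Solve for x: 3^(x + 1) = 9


Express both sides with the same base.
9 = 3^2
Since the bases match, equate exponents: x + 1 = 2
So x = 2 - (1) = 1

x = 1


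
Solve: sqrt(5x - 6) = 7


Square both sides: 5x - 6 = 7^2 = 49
5x = 49 + 6 = 55
x = 11
Check: sqrt(5*11 - 6) = sqrt(49) = 7 ✓

x = 11


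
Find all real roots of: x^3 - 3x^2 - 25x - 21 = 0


Let p(x) = x^3 - 3x^2 - 25x - 21. By the rational root theorem (leading coefficient 1), any rational root is an integer divisor of 21: try ±1, ±2, ... in turn.
Test x = 1: value = -48 ≠ 0.
Test x = -1: value = 0 ✓, so (x + 1) is a factor.
Synthetic division by (x + 1): bring down 1; 1(-1) - 3 = -4; (-4)(-1) - 25 = -21; (-21)(-1) - 21 = 0 → quotient x^2 - 4x - 21, remainder 0.
Solve the quadratic x^2 - 4x - 21 = 0: discriminant = (-4)^2 - 4(1)(-21) = 16 + 84 = 100.
sqrt(100) = 10, so x = (4 ± 10)/2: x = 7 or x = -3.

x = -3, x = -1, x = 7


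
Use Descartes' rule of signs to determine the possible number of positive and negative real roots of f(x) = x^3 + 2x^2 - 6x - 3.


Descartes' rule of signs:

For positive roots, count sign changes in f(x) = x^3 + 2x^2 - 6x - 3:
Signs of coefficients: +, +, -, -
Number of sign changes: 1
Possible positive real roots: 1

For negative roots, examine f(-x) = -x^3 + 2x^2 + 6x - 3:
Signs of coefficients: -, +, +, -
Number of sign changes: 2
Possible negative real roots: 2, 0

Positive roots: 1; Negative roots: 2 or 0


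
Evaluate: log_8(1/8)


We need the exponent such that 8^? = 1/8
8^(-1) = 1/8^1 = 1/8
Therefore log_8(1/8) = -1

-1


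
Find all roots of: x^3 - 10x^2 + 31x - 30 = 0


Let p(x) = x^3 - 10x^2 + 31x - 30. By the rational root theorem (leading coefficient 1), any rational root is an integer divisor of 30: try ±1, ±2, ... in turn.
Test x = 1: value = -8 ≠ 0.
Test x = -1: value = -72 ≠ 0.
Test x = 2: value = 0 ✓, so (x - 2) is a factor.
Synthetic division by (x - 2): bring down 1; 1(2) - 10 = -8; (-8)(2) + 31 = 15; 15(2) - 30 = 0 → quotient x^2 - 8x + 15, remainder 0.
Solve the quadratic x^2 - 8x + 15 = 0: discriminant = (-8)^2 - 4(1)(15) = 64 - 60 = 4.
sqrt(4) = 2, so x = (8 ± 2)/2: x = 5 or x = 3.
Collecting all roots found:

x = 2, x = 3, x = 5


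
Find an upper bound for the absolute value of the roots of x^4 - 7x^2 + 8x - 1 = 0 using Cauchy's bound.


Cauchy's bound: all roots r satisfy |r| <= 1 + max(|a_i/a_n|) for i = 0,...,n-1
where a_n is the leading coefficient.

Coefficients: [1, 0, -7, 8, -1]
Leading coefficient a_n = 1
Ratios |a_i/a_n|: 0, 7, 8, 1
Maximum ratio: 8
Cauchy's bound: |r| <= 1 + 8 = 9

Upper bound = 9


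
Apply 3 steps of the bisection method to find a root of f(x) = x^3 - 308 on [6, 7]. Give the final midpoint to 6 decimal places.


f(x) = x^3 - 308
f(6) = -92 < 0
f(7) = 35 > 0

Step 1: midpoint = (6.000000 + 7.000000)/2 = 6.500000
  f(6.500000) = -33.375000
  f(mid) < 0, so root is in [6.500000, 7.000000]

Step 2: midpoint = (6.500000 + 7.000000)/2 = 6.750000
  f(6.750000) = -0.453125
  f(mid) < 0, so root is in [6.750000, 7.000000]

Step 3: midpoint = (6.750000 + 7.000000)/2 = 6.875000
  f(6.875000) = 16.951172
  f(mid) > 0, so root is in [6.750000, 6.875000]

midpoint = 6.875000


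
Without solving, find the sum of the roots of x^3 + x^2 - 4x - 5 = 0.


By Vieta's formulas for x^3 + bx^2 + cx + d = 0:
  r1 + r2 + r3 = -b/a = -1
  r1*r2 + r1*r3 + r2*r3 = c/a = -4
  r1*r2*r3 = -d/a = 5


Sum = -1


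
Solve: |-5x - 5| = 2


An absolute value equation |expr| = 2 gives two cases:
Case 1: -5x - 5 = 2
  -5x = 7, so x = -7/5
Case 2: -5x - 5 = -2
  -5x = 3, so x = -3/5

x = -7/5, x = -3/5


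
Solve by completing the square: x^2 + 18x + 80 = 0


Start: x^2 + 18x + 80 = 0
Move constant: x^2 + 18x = -80
Half of 18 is 9, squared is 81
Add 81 to both sides: x^2 + 18x + 81 = 1
(x + 9)^2 = 1
x + 9 = ±1
x = -9 + 1 = -8 or x = -9 - 1 = -10

x = -10, x = -8


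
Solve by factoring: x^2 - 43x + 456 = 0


We need two numbers that multiply to 456 and add to -43.
Those numbers are -19 and -24 (since (-19) * (-24) = 456 and (-19) + (-24) = -43).
So x^2 - 43x + 456 = (x - 19)(x - 24) = 0
Setting each factor to zero: x = 19 or x = 24

x = 19, x = 24


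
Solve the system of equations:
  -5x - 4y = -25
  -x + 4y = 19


Using Cramer's rule:
Determinant D = (-5)(4) - (-1)(-4) = -20 - 4 = -24
Dx = (-25)(4) - (19)(-4) = -100 + 76 = -24
Dy = (-5)(19) - (-1)(-25) = -95 - 25 = -120
x = Dx/D = -24/-24 = 1
y = Dy/D = -120/-24 = 5

x = 1, y = 5


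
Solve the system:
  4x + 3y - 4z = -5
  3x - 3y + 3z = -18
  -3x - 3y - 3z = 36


Using Cramer's rule. Expand each determinant along the first row.
D  = 4*[(-3)*(-3) - 3*(-3)] - 3*[3*(-3) - 3*(-3)] + (-4)*[3*(-3) - (-3)*(-3)]
  = 4*(18) - 3*(0) + (-4)*(-18) = 144
Dx = (-5)*[(-3)*(-3) - 3*(-3)] - 3*[(-18)*(-3) - 3*36] + (-4)*[(-18)*(-3) - (-3)*36]
  = (-5)*(18) - 3*(-54) + (-4)*(162) = -576
Dy = 4*[(-18)*(-3) - 3*36] - (-5)*[3*(-3) - 3*(-3)] + (-4)*[3*36 - (-18)*(-3)]
  = 4*(-54) - (-5)*(0) + (-4)*(54) = -432
Dz = 4*[(-3)*36 - (-18)*(-3)] - 3*[3*36 - (-18)*(-3)] + (-5)*[3*(-3) - (-3)*(-3)]
  = 4*(-162) - 3*(54) + (-5)*(-18) = -720
x = Dx/D = -576/144 = -4, y = Dy/D = -432/144 = -3, z = Dz/D = -720/144 = -5
Check eq1: (4)(-4) + (3)(-3) + (-4)(-5) = -5 = -5 ✓
Check eq2: (3)(-4) + (-3)(-3) + (3)(-5) = -18 = -18 ✓
Check eq3: (-3)(-4) + (-3)(-3) + (-3)(-5) = 36 = 36 ✓

x = -4, y = -3, z = -5
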